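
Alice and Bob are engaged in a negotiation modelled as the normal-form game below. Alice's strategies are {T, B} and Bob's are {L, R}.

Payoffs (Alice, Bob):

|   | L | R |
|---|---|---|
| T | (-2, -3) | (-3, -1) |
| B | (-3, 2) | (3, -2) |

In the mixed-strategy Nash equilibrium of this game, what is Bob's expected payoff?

First find x, the probability Alice plays T, from Bob's indifference between L and R: −3x + 2(1−x) = −x − 2(1−x), giving x = 2/3.
Since Bob is indifferent in equilibrium, Bob's expected payoff equals the payoff from either column against (2/3, 1/3). Using L: −3(2/3) + 2(1/3) = -4/3.

-4/3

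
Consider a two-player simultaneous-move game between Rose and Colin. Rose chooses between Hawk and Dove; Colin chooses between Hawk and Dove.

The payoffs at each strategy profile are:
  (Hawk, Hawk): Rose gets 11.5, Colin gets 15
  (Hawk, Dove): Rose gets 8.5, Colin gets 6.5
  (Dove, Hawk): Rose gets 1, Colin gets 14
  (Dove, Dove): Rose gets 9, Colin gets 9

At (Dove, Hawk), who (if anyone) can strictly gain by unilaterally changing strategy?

Rose

Rose at (Dove, Hawk) earns 1; deviating to Hawk yields 11.5 — a strict improvement.
Colin earns 14; deviating to Dove yields 9 — not better.
Only Rose has a strictly profitable deviation.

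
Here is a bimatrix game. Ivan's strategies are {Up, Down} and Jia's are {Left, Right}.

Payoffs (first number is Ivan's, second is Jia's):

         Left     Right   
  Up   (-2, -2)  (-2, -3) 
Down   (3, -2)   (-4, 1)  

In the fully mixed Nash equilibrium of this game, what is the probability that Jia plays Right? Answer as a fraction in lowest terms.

5/7

Let y be the probability that Jia plays Left. In a completely mixed equilibrium, Ivan must be indifferent between Up and Down.
Ivan's expected payoff from Up is −2y − 2(1−y); from Down it is 3y − 4(1−y).
Setting these equal: -2 = 7y − 4, so y = 2/7.
Therefore Jia plays Right with probability 1 − 2/7 = 5/7.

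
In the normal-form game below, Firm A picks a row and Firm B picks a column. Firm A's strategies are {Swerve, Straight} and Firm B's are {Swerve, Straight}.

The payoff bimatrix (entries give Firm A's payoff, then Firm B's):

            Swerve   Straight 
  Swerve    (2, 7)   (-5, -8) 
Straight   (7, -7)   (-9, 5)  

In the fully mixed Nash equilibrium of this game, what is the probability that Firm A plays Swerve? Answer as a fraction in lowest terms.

Let p be the probability that Firm A plays Swerve. In a completely mixed equilibrium, Firm B must be indifferent between Swerve and Straight.
Firm B's expected payoff from Swerve is 7p − 7(1−p); from Straight it is −8p + 5(1−p).
Setting these equal: 14p − 7 = −13p + 5, so p = 4/9.

4/9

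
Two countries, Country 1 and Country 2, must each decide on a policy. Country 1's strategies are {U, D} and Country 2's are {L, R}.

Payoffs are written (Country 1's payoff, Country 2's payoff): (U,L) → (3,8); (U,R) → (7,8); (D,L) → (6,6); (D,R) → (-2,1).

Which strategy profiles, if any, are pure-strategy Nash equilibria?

(U, L): Country 1 prefers D (6 > 3) — not an equilibrium.
(U, R): Country 1 gets 7 ≥ -2 from D, and Country 2 gets 8 ≥ 8 from L — Nash equilibrium.
(D, L): Country 1 gets 6 ≥ 3 from U, and Country 2 gets 6 ≥ 1 from R — Nash equilibrium.
(D, R): Country 1 prefers U (7 > -2); Country 2 prefers L (6 > 1) — not an equilibrium.

(U, R) and (D, L)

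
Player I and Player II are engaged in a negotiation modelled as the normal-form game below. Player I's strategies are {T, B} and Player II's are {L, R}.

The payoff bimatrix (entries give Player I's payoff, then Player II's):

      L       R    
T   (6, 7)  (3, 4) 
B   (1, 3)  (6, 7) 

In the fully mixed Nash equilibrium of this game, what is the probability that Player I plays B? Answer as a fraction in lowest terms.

Let x be the probability that Player I plays T. In a completely mixed equilibrium, Player II must be indifferent between L and R.
Player II's expected payoff from L is 7x + 3(1−x); from R it is 4x + 7(1−x).
Setting these equal: 4x + 3 = −3x + 7, so x = 4/7.
Therefore Player I plays B with probability 1 − 4/7 = 3/7.

3/7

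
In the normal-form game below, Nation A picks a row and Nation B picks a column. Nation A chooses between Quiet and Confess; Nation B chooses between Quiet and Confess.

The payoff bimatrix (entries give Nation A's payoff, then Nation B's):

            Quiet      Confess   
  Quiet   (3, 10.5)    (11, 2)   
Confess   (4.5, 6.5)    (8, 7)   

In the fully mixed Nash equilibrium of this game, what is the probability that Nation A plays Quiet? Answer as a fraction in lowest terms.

1/18

Let r be the probability that Nation A plays Quiet. In a completely mixed equilibrium, Nation B must be indifferent between Quiet and Confess.
Nation B's expected payoff from Quiet is 10.5r + 6.5(1−r); from Confess it is 2r + 7(1−r).
Setting these equal: 4r + 6.5 = −5r + 7, so r = 1/18.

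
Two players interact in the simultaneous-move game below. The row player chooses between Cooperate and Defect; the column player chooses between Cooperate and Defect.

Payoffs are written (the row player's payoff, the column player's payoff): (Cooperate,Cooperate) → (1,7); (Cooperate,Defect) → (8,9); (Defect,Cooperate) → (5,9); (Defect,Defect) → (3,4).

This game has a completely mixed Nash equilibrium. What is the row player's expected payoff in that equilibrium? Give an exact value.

37/9

First find y, the probability the column player plays Cooperate, from the row player's indifference between Cooperate and Defect: y + 8(1−y) = 5y + 3(1−y), giving y = 5/9.
Since the row player is indifferent in equilibrium, the row player's expected payoff equals the payoff from either row against (5/9, 4/9). Using Cooperate: (5/9) + 8(4/9) = 37/9.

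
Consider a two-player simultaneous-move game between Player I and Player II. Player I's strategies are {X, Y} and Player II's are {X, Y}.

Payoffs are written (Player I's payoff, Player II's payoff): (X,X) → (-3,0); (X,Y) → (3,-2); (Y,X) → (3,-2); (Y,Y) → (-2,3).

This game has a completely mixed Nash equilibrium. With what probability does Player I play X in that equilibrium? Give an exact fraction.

5/7

Let p be the probability that Player I plays X. In a completely mixed equilibrium, Player II must be indifferent between X and Y.
Player II's expected payoff from X is −2(1−p); from Y it is −2p + 3(1−p).
Setting these equal: 2p − 2 = −5p + 3, so p = 5/7.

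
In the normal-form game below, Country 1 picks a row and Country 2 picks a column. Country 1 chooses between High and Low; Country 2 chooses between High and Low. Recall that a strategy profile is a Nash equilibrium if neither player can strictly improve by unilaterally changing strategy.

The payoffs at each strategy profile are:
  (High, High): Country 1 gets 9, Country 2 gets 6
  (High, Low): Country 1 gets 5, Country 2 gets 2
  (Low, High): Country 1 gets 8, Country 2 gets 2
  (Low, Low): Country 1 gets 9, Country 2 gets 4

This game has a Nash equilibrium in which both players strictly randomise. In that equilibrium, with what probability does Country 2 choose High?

4/5

Let q be the probability that Country 2 plays High. In a completely mixed equilibrium, Country 1 must be indifferent between High and Low.
Country 1's expected payoff from High is 9q + 5(1−q); from Low it is 8q + 9(1−q).
Setting these equal: 4q + 5 = −q + 9, so q = 4/5.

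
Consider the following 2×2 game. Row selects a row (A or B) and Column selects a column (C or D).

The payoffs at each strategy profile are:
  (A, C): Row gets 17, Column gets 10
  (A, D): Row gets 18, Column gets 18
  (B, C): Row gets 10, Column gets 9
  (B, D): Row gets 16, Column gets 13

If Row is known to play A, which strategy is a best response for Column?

D

Against A, Column earns 10 from C and 18 from D.
So D is the best response.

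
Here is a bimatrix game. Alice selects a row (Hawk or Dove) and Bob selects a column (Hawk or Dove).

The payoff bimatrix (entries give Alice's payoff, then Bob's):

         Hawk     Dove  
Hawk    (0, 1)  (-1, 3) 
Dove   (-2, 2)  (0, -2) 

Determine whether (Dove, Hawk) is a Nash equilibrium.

At (Dove, Hawk), Alice earns -2; switching to Hawk would give 0, so Alice would deviate.
Bob earns 2; switching to Dove would give -2, so Bob has no profitable deviation.
Since at least one player can profitably deviate, this is not a Nash equilibrium.

No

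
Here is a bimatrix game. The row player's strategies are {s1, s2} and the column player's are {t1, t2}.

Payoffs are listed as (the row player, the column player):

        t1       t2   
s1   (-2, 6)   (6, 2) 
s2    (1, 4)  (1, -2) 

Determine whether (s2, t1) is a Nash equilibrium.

Yes

At (s2, t1), the row player earns 1; switching to s1 would give -2, so the row player has no profitable deviation.
The column player earns 4; switching to t2 would give -2, so the column player has no profitable deviation.
Neither player can gain by a unilateral deviation, so this profile is a Nash equilibrium.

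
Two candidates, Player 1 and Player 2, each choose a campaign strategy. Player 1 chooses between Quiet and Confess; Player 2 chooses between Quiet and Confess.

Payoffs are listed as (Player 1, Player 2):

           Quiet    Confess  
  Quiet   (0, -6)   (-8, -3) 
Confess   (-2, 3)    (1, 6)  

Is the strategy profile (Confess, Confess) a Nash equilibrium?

At (Confess, Confess), Player 1 earns 1; switching to Quiet would give -8, so Player 1 has no profitable deviation.
Player 2 earns 6; switching to Quiet would give 3, so Player 2 has no profitable deviation.
Neither player can gain by a unilateral deviation, so this profile is a Nash equilibrium.

Yes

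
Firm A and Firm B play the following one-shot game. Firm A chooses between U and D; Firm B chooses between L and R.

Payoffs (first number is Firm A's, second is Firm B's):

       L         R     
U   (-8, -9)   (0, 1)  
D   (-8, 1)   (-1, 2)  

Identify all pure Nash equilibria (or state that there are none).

(U, R)

(U, L): Firm B prefers R (1 > -9) — not an equilibrium.
(U, R): Firm A gets 0 ≥ -1 from D, and Firm B gets 1 ≥ -9 from L — Nash equilibrium.
(D, L): Firm B prefers R (2 > 1) — not an equilibrium.
(D, R): Firm A prefers U (0 > -1) — not an equilibrium.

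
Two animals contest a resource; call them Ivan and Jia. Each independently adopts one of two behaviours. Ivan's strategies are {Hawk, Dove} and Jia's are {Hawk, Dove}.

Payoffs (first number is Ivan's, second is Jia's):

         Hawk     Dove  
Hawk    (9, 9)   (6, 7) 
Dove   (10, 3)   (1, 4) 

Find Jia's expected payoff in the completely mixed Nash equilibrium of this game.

5

First find p, the probability Ivan plays Hawk, from Jia's indifference between Hawk and Dove: 9p + 3(1−p) = 7p + 4(1−p), giving p = 1/3.
Since Jia is indifferent in equilibrium, Jia's expected payoff equals the payoff from either column against (1/3, 2/3). Using Hawk: 9(1/3) + 3(2/3) = 5.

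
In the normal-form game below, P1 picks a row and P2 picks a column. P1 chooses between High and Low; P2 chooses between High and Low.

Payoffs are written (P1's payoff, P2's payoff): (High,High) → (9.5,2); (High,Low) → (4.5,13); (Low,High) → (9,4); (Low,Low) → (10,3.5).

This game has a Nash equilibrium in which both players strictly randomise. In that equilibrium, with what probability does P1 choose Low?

22/23

Let x be the probability that P1 plays High. In a completely mixed equilibrium, P2 must be indifferent between High and Low.
P2's expected payoff from High is 2x + 4(1−x); from Low it is 13x + 3.5(1−x).
Setting these equal: −2x + 4 = 9.5x + 3.5, so x = 1/23.
Therefore P1 plays Low with probability 1 − 1/23 = 22/23.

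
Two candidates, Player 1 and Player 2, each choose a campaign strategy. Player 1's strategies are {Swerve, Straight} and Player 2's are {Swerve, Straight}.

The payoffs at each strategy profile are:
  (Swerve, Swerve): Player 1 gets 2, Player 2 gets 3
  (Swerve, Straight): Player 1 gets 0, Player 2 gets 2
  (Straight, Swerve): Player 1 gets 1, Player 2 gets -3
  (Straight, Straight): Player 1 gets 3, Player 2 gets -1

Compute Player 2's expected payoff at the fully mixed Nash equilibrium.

First find p, the probability Player 1 plays Swerve, from Player 2's indifference between Swerve and Straight: 3p − 3(1−p) = 2p − (1−p), giving p = 2/3.
Since Player 2 is indifferent in equilibrium, Player 2's expected payoff equals the payoff from either column against (2/3, 1/3). Using Swerve: 3(2/3) − 3(1/3) = 1.

1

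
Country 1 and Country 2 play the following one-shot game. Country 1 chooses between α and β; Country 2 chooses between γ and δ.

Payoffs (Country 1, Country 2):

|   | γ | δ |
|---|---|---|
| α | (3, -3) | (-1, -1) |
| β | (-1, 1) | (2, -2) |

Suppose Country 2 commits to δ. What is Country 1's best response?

Against δ, Country 1 earns -1 from α and 2 from β.
So β is the best response.

β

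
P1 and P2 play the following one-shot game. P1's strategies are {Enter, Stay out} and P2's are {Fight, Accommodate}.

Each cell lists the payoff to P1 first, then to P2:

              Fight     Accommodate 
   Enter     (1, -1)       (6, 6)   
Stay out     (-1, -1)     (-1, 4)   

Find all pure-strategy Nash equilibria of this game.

(Enter, Fight): P2 prefers Accommodate (6 > -1) — not an equilibrium.
(Enter, Accommodate): P1 gets 6 ≥ -1 from Stay out, and P2 gets 6 ≥ -1 from Fight — Nash equilibrium.
(Stay out, Fight): P1 prefers Enter (1 > -1); P2 prefers Accommodate (4 > -1) — not an equilibrium.
(Stay out, Accommodate): P1 prefers Enter (6 > -1) — not an equilibrium.

(Enter, Accommodate)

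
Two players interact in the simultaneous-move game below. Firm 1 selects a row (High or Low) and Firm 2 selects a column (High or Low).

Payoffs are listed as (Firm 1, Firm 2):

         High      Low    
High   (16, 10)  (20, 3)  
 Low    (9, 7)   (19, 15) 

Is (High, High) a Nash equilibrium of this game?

Yes

At (High, High), Firm 1 earns 16; switching to Low would give 9, so Firm 1 has no profitable deviation.
Firm 2 earns 10; switching to Low would give 3, so Firm 2 has no profitable deviation.
Neither player can gain by a unilateral deviation, so this profile is a Nash equilibrium.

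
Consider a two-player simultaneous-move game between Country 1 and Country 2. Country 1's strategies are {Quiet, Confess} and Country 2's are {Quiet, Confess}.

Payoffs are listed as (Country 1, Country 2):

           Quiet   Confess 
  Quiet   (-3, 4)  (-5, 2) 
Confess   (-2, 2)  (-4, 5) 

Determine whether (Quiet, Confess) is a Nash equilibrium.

No

At (Quiet, Confess), Country 1 earns -5; switching to Confess would give -4, so Country 1 would deviate.
Country 2 earns 2; switching to Quiet would give 4, so Country 2 would deviate.
Since at least one player can profitably deviate, this is not a Nash equilibrium.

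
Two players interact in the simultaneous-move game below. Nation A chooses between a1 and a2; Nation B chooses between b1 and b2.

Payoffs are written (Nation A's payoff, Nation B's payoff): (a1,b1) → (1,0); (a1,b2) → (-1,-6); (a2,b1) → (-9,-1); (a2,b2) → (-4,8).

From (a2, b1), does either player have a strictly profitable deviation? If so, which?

Both

Nation A at (a2, b1) earns -9; deviating to a1 yields 1 — a strict improvement.
Nation B earns -1; deviating to b2 yields 8 — a strict improvement.
Both Nation A and Nation B have strictly profitable deviations.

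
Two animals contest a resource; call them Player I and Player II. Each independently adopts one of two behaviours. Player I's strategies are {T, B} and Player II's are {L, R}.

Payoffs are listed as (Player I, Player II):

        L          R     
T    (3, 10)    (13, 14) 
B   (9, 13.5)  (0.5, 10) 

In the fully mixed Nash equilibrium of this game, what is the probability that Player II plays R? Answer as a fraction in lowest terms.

12/37

Let c be the probability that Player II plays L. In a completely mixed equilibrium, Player I must be indifferent between T and B.
Player I's expected payoff from T is 3c + 13(1−c); from B it is 9c + 0.5(1−c).
Setting these equal: −10c + 13 = 8.5c + 0.5, so c = 25/37.
Therefore Player II plays R with probability 1 − 25/37 = 12/37.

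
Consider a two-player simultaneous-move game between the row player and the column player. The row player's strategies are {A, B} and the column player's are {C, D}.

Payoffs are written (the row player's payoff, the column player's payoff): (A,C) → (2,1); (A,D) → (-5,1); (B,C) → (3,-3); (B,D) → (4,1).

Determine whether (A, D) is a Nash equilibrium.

No

At (A, D), the row player earns -5; switching to B would give 4, so the row player would deviate.
The column player earns 1; switching to C would give 1, so the column player has no profitable deviation.
Since at least one player can profitably deviate, this is not a Nash equilibrium.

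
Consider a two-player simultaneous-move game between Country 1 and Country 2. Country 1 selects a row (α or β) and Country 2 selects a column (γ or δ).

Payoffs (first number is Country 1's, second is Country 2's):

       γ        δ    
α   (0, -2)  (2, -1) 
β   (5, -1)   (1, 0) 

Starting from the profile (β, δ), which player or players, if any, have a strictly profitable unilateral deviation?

Country 1 at (β, δ) earns 1; deviating to α yields 2 — a strict improvement.
Country 2 earns 0; deviating to γ yields -1 — not better.
Only Country 1 has a strictly profitable deviation.

Country 1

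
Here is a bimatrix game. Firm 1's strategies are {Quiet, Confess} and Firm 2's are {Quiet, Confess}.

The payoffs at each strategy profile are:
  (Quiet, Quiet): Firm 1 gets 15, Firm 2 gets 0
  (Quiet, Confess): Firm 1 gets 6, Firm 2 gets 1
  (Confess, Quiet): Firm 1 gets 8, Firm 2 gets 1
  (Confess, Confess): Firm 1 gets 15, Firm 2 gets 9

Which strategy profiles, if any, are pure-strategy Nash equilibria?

(Quiet, Quiet): Firm 2 prefers Confess (1 > 0) — not an equilibrium.
(Quiet, Confess): Firm 1 prefers Confess (15 > 6) — not an equilibrium.
(Confess, Quiet): Firm 1 prefers Quiet (15 > 8); Firm 2 prefers Confess (9 > 1) — not an equilibrium.
(Confess, Confess): Firm 1 gets 15 ≥ 6 from Quiet, and Firm 2 gets 9 ≥ 1 from Quiet — Nash equilibrium.

(Confess, Confess)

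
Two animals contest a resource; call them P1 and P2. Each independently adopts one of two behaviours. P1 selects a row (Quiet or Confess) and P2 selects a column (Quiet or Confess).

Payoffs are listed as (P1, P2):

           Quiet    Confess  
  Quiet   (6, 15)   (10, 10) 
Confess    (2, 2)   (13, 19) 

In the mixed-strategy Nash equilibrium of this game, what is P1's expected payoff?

58/7

First find y, the probability P2 plays Quiet, from P1's indifference between Quiet and Confess: 6y + 10(1−y) = 2y + 13(1−y), giving y = 3/7.
Since P1 is indifferent in equilibrium, P1's expected payoff equals the payoff from either row against (3/7, 4/7). Using Quiet: 6(3/7) + 10(4/7) = 58/7.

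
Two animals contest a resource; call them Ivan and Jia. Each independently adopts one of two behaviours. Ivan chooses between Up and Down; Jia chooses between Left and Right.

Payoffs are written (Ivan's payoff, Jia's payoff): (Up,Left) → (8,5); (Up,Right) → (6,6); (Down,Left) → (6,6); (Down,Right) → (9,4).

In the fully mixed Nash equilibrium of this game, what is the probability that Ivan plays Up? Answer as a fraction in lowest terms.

Let x be the probability that Ivan plays Up. In a completely mixed equilibrium, Jia must be indifferent between Left and Right.
Jia's expected payoff from Left is 5x + 6(1−x); from Right it is 6x + 4(1−x).
Setting these equal: −x + 6 = 2x + 4, so x = 2/3.

2/3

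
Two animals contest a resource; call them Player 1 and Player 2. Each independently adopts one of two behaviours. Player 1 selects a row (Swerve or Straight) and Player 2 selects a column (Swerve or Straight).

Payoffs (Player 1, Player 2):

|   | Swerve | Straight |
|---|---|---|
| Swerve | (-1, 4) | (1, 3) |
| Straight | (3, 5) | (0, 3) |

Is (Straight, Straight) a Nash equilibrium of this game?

No

At (Straight, Straight), Player 1 earns 0; switching to Swerve would give 1, so Player 1 would deviate.
Player 2 earns 3; switching to Swerve would give 5, so Player 2 would deviate.
Since at least one player can profitably deviate, this is not a Nash equilibrium.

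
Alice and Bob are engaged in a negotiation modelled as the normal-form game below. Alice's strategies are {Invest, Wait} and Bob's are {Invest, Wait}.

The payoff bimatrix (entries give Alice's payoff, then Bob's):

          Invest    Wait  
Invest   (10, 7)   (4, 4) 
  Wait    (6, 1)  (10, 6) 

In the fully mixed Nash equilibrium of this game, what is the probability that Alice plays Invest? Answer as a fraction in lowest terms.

Let r be the probability that Alice plays Invest. In a completely mixed equilibrium, Bob must be indifferent between Invest and Wait.
Bob's expected payoff from Invest is 7r + (1−r); from Wait it is 4r + 6(1−r).
Setting these equal: 6r + 1 = −2r + 6, so r = 5/8.

5/8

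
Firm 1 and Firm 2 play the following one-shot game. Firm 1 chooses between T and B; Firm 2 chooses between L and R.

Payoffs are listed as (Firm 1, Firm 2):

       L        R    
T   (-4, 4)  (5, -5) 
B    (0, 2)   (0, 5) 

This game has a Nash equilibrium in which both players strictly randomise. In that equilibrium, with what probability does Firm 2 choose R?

4/9

Let c be the probability that Firm 2 plays L. In a completely mixed equilibrium, Firm 1 must be indifferent between T and B.
Firm 1's expected payoff from T is −4c + 5(1−c); from B it is 0.
Setting these equal: −9c + 5 = 0, so c = 5/9.
Therefore Firm 2 plays R with probability 1 − 5/9 = 4/9.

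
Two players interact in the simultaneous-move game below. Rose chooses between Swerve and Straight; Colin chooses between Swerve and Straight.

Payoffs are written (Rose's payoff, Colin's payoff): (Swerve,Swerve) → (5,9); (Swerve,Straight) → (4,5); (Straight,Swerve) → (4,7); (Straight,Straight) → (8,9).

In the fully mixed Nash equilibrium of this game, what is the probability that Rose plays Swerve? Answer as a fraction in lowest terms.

Let p be the probability that Rose plays Swerve. In a completely mixed equilibrium, Colin must be indifferent between Swerve and Straight.
Colin's expected payoff from Swerve is 9p + 7(1−p); from Straight it is 5p + 9(1−p).
Setting these equal: 2p + 7 = −4p + 9, so p = 1/3.

1/3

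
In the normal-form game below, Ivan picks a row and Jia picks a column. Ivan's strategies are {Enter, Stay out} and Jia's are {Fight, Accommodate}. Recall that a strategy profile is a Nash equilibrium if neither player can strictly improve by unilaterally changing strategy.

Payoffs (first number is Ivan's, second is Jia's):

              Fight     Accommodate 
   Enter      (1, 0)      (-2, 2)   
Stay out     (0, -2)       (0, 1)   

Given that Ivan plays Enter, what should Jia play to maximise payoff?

Accommodate

Against Enter, Jia earns 0 from Fight and 2 from Accommodate.
So Accommodate is the best response.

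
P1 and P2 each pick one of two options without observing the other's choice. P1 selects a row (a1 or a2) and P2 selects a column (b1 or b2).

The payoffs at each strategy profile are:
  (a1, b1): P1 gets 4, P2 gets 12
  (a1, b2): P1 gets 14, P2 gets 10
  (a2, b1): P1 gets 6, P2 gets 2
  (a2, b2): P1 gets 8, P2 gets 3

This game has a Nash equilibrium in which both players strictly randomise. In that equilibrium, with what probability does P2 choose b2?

Let c be the probability that P2 plays b1. In a completely mixed equilibrium, P1 must be indifferent between a1 and a2.
P1's expected payoff from a1 is 4c + 14(1−c); from a2 it is 6c + 8(1−c).
Setting these equal: −10c + 14 = −2c + 8, so c = 3/4.
Therefore P2 plays b2 with probability 1 − 3/4 = 1/4.

1/4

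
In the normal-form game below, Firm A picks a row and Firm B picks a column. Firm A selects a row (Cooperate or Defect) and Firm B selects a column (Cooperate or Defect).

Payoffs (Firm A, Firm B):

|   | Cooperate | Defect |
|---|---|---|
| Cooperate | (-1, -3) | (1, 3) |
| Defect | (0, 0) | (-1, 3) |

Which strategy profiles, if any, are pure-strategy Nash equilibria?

(Cooperate, Defect)

(Cooperate, Cooperate): Firm A prefers Defect (0 > -1); Firm B prefers Defect (3 > -3) — not an equilibrium.
(Cooperate, Defect): Firm A gets 1 ≥ -1 from Defect, and Firm B gets 3 ≥ -3 from Cooperate — Nash equilibrium.
(Defect, Cooperate): Firm B prefers Defect (3 > 0) — not an equilibrium.
(Defect, Defect): Firm A prefers Cooperate (1 > -1) — not an equilibrium.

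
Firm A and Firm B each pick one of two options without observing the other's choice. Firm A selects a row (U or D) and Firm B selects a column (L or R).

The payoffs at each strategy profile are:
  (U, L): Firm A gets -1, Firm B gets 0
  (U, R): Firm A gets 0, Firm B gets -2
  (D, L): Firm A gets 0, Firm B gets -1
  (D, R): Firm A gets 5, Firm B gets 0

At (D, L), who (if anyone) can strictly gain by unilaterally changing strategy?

Firm A at (D, L) earns 0; deviating to U yields -1 — not better.
Firm B earns -1; deviating to R yields 0 — a strict improvement.
Only Firm B has a strictly profitable deviation.

Firm B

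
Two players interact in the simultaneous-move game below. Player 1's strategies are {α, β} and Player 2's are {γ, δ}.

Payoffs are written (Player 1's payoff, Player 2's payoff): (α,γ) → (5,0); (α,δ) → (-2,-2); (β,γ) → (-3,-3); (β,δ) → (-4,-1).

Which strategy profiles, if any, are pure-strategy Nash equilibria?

(α, γ)

(α, γ): Player 1 gets 5 ≥ -3 from β, and Player 2 gets 0 ≥ -2 from δ — Nash equilibrium.
(α, δ): Player 2 prefers γ (0 > -2) — not an equilibrium.
(β, γ): Player 1 prefers α (5 > -3); Player 2 prefers δ (-1 > -3) — not an equilibrium.
(β, δ): Player 1 prefers α (-2 > -4) — not an equilibrium.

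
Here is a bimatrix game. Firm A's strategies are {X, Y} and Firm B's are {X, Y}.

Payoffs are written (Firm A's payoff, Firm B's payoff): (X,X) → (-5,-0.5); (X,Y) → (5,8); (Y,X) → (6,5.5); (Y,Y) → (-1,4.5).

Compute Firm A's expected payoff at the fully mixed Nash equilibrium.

First find y, the probability Firm B plays X, from Firm A's indifference between X and Y: −5y + 5(1−y) = 6y − (1−y), giving y = 6/17.
Since Firm A is indifferent in equilibrium, Firm A's expected payoff equals the payoff from either row against (6/17, 11/17). Using X: −5(6/17) + 5(11/17) = 25/17.

25/17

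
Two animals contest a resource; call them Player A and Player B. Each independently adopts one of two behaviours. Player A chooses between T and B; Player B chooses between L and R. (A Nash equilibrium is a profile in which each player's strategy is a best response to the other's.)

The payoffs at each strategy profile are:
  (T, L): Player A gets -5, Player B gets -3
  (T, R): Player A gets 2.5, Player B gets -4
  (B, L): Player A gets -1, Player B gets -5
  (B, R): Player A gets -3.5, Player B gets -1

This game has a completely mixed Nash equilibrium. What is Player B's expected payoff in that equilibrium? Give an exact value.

First find x, the probability Player A plays T, from Player B's indifference between L and R: −3x − 5(1−x) = −4x − (1−x), giving x = 4/5.
Since Player B is indifferent in equilibrium, Player B's expected payoff equals the payoff from either column against (4/5, 1/5). Using L: −3(4/5) − 5(1/5) = -17/5.

-17/5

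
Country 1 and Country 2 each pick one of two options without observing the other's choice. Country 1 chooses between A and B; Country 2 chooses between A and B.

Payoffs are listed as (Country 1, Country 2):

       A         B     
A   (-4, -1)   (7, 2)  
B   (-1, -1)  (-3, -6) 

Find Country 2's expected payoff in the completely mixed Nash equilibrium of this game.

-1

First find p, the probability Country 1 plays A, from Country 2's indifference between A and B: −p − (1−p) = 2p − 6(1−p), giving p = 5/8.
Since Country 2 is indifferent in equilibrium, Country 2's expected payoff equals the payoff from either column against (5/8, 3/8). Using A: −(5/8) − (3/8) = -1.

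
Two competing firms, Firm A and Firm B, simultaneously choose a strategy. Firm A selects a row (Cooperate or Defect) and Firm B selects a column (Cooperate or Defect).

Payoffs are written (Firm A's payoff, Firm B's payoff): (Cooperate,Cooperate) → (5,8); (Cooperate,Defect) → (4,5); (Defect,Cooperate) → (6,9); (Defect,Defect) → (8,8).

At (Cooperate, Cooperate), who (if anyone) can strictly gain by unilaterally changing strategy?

Firm A at (Cooperate, Cooperate) earns 5; deviating to Defect yields 6 — a strict improvement.
Firm B earns 8; deviating to Defect yields 5 — not better.
Only Firm A has a strictly profitable deviation.

Firm A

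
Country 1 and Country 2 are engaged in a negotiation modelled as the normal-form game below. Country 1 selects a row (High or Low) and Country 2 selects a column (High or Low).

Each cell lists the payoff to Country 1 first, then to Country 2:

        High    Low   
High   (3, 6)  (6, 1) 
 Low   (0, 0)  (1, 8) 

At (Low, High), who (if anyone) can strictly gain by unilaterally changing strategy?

Country 1 at (Low, High) earns 0; deviating to High yields 3 — a strict improvement.
Country 2 earns 0; deviating to Low yields 8 — a strict improvement.
Both Country 1 and Country 2 have strictly profitable deviations.

Both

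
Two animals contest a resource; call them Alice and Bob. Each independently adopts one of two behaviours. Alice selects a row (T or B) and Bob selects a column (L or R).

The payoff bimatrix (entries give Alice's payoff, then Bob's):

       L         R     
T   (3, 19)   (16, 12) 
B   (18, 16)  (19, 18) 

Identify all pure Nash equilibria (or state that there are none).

(T, L): Alice prefers B (18 > 3) — not an equilibrium.
(T, R): Alice prefers B (19 > 16); Bob prefers L (19 > 12) — not an equilibrium.
(B, L): Bob prefers R (18 > 16) — not an equilibrium.
(B, R): Alice gets 19 ≥ 16 from T, and Bob gets 18 ≥ 16 from L — Nash equilibrium.

(B, R)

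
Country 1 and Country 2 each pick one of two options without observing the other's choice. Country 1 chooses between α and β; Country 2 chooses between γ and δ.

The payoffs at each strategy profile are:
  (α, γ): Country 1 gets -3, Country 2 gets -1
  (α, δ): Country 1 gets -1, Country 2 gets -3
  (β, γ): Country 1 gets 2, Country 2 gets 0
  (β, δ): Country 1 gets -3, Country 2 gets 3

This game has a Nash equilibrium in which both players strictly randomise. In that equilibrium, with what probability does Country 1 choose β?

2/5

Let r be the probability that Country 1 plays α. In a completely mixed equilibrium, Country 2 must be indifferent between γ and δ.
Country 2's expected payoff from γ is −r; from δ it is −3r + 3(1−r).
Setting these equal: −r = −6r + 3, so r = 3/5.
Therefore Country 1 plays β with probability 1 − 3/5 = 2/5.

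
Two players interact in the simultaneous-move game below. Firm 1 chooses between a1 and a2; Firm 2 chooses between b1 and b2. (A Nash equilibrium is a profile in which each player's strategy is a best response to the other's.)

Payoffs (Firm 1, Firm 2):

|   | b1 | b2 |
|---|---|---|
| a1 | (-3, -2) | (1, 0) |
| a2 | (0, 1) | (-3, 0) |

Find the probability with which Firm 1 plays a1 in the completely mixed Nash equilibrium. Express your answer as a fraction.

Let p be the probability that Firm 1 plays a1. In a completely mixed equilibrium, Firm 2 must be indifferent between b1 and b2.
Firm 2's expected payoff from b1 is −2p + (1−p); from b2 it is 0.
Setting these equal: −3p + 1 = 0, so p = 1/3.

1/3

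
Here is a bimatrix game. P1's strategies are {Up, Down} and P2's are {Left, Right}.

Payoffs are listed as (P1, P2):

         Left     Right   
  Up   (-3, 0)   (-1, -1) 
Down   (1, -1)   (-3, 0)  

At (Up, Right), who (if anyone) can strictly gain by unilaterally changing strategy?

P2

P1 at (Up, Right) earns -1; deviating to Down yields -3 — not better.
P2 earns -1; deviating to Left yields 0 — a strict improvement.
Only P2 has a strictly profitable deviation.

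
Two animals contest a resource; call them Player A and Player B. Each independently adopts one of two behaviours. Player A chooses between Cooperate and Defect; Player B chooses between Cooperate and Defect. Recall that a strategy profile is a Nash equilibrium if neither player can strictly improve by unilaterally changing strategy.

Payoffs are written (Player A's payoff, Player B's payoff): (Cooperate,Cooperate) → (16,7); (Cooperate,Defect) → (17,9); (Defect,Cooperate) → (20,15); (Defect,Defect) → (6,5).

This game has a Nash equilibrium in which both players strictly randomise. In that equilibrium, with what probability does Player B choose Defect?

Let c be the probability that Player B plays Cooperate. In a completely mixed equilibrium, Player A must be indifferent between Cooperate and Defect.
Player A's expected payoff from Cooperate is 16c + 17(1−c); from Defect it is 20c + 6(1−c).
Setting these equal: −c + 17 = 14c + 6, so c = 11/15.
Therefore Player B plays Defect with probability 1 − 11/15 = 4/15.

4/15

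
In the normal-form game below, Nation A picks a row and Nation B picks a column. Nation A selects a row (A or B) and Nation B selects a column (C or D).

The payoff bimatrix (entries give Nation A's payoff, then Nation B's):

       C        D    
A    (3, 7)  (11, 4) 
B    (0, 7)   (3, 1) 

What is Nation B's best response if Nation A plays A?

Against A, Nation B earns 7 from C and 4 from D.
So C is the best response.

C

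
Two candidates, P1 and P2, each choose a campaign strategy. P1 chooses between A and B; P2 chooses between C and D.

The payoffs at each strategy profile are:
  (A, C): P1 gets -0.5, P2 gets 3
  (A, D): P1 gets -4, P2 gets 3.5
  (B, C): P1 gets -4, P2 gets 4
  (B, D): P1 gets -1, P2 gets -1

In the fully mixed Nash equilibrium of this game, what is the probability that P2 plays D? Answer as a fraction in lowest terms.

Let y be the probability that P2 plays C. In a completely mixed equilibrium, P1 must be indifferent between A and B.
P1's expected payoff from A is −0.5y − 4(1−y); from B it is −4y − (1−y).
Setting these equal: 3.5y − 4 = −3y − 1, so y = 6/13.
Therefore P2 plays D with probability 1 − 6/13 = 7/13.

7/13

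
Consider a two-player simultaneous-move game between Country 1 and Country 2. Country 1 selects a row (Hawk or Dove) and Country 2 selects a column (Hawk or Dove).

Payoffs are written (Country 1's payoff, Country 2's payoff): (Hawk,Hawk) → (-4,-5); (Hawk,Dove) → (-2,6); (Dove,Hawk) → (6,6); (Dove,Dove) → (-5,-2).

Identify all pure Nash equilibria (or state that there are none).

(Hawk, Hawk): Country 1 prefers Dove (6 > -4); Country 2 prefers Dove (6 > -5) — not an equilibrium.
(Hawk, Dove): Country 1 gets -2 ≥ -5 from Dove, and Country 2 gets 6 ≥ -5 from Hawk — Nash equilibrium.
(Dove, Hawk): Country 1 gets 6 ≥ -4 from Hawk, and Country 2 gets 6 ≥ -2 from Dove — Nash equilibrium.
(Dove, Dove): Country 1 prefers Hawk (-2 > -5); Country 2 prefers Hawk (6 > -2) — not an equilibrium.

(Hawk, Dove) and (Dove, Hawk)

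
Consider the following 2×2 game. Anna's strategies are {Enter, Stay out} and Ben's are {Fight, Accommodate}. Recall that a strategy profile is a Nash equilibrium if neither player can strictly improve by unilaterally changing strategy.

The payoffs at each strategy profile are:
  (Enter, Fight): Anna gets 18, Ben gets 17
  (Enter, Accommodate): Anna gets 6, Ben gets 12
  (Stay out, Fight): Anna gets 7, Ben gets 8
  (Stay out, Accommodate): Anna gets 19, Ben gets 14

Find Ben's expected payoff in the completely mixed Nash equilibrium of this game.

First find p, the probability Anna plays Enter, from Ben's indifference between Fight and Accommodate: 17p + 8(1−p) = 12p + 14(1−p), giving p = 6/11.
Since Ben is indifferent in equilibrium, Ben's expected payoff equals the payoff from either column against (6/11, 5/11). Using Fight: 17(6/11) + 8(5/11) = 142/11.

142/11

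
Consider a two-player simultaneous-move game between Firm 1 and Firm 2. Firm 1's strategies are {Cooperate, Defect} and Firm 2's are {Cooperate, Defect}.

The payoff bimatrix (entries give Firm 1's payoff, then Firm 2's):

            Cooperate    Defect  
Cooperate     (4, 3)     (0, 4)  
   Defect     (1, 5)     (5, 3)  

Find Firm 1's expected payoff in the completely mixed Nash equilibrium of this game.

First find q, the probability Firm 2 plays Cooperate, from Firm 1's indifference between Cooperate and Defect: 4q = q + 5(1−q), giving q = 5/8.
Since Firm 1 is indifferent in equilibrium, Firm 1's expected payoff equals the payoff from either row against (5/8, 3/8). Using Cooperate: 4(5/8) = 5/2.

5/2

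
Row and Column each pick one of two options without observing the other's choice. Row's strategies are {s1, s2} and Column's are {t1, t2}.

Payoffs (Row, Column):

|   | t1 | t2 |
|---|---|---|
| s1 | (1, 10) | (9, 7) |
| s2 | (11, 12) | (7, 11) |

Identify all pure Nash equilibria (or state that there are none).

(s1, t1): Row prefers s2 (11 > 1) — not an equilibrium.
(s1, t2): Column prefers t1 (10 > 7) — not an equilibrium.
(s2, t1): Row gets 11 ≥ 1 from s1, and Column gets 12 ≥ 11 from t2 — Nash equilibrium.
(s2, t2): Row prefers s1 (9 > 7); Column prefers t1 (12 > 11) — not an equilibrium.

(s2, t1)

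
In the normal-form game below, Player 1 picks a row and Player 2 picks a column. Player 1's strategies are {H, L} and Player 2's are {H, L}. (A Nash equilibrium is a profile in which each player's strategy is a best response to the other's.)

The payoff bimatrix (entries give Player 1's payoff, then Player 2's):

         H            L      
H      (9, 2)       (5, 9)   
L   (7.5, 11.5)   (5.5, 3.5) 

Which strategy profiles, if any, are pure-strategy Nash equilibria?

none

(H, H): Player 2 prefers L (9 > 2) — not an equilibrium.
(H, L): Player 1 prefers L (5.5 > 5) — not an equilibrium.
(L, H): Player 1 prefers H (9 > 7.5) — not an equilibrium.
(L, L): Player 2 prefers H (11.5 > 3.5) — not an equilibrium.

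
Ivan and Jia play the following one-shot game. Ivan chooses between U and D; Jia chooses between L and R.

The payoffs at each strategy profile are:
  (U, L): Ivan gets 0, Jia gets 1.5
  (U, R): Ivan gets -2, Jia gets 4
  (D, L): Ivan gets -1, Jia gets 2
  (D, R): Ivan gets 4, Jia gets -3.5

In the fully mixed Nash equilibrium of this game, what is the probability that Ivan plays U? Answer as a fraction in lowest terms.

11/16

Let x be the probability that Ivan plays U. In a completely mixed equilibrium, Jia must be indifferent between L and R.
Jia's expected payoff from L is 1.5x + 2(1−x); from R it is 4x − 3.5(1−x).
Setting these equal: −0.5x + 2 = 7.5x − 3.5, so x = 11/16.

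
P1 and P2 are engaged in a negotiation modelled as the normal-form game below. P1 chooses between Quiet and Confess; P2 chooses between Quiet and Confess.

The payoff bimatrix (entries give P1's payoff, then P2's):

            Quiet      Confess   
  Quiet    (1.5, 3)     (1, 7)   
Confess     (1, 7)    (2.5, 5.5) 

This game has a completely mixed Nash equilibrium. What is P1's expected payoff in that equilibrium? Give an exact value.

11/8

First find q, the probability P2 plays Quiet, from P1's indifference between Quiet and Confess: 1.5q + (1−q) = q + 2.5(1−q), giving q = 3/4.
Since P1 is indifferent in equilibrium, P1's expected payoff equals the payoff from either row against (3/4, 1/4). Using Quiet: 1.5(3/4) + (1/4) = 11/8.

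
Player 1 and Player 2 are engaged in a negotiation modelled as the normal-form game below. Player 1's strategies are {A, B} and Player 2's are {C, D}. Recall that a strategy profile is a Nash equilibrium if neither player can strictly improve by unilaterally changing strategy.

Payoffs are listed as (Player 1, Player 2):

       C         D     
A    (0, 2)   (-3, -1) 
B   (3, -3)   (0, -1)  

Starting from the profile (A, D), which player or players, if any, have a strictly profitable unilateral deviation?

Player 1 at (A, D) earns -3; deviating to B yields 0 — a strict improvement.
Player 2 earns -1; deviating to C yields 2 — a strict improvement.
Both Player 1 and Player 2 have strictly profitable deviations.

Both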